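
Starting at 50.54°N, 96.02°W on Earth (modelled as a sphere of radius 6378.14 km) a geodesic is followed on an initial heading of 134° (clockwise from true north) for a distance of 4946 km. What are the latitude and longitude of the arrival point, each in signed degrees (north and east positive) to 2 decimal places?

14.02°, -64.75°

Angular distance δ = d/R = 4946/6378.14 = 0.77546 rad; initial bearing θ = 2.3387 rad.
sin φ₂ = sin φ₁ cos δ + cos φ₁ sin δ cos θ = (0.7721)(0.7141) + (0.6355)(0.7000)(-0.6947) = 0.2423, so φ₂ = 14.02°.
Δλ = atan2(sin θ sin δ cos φ₁, cos δ − sin φ₁ sin φ₂) = atan2(0.3200, 0.5270) = 31.267°.
λ₂ = -96.020° + 31.267° = -64.75°.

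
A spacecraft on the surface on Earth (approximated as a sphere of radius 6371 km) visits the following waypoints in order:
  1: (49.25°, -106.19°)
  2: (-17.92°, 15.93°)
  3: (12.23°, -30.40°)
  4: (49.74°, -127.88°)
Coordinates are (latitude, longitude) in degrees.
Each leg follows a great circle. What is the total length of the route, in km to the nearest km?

29411 km

Leg 1→2: central angle 2.1692 rad, distance 13820.0 km.
Leg 2→3: central angle 0.9558 rad, distance 6089.7 km.
Leg 3→4: central angle 1.4913 rad, distance 9500.9 km.
Total: 13820.0 + 6089.7 + 9500.9 ≈ 29411 km.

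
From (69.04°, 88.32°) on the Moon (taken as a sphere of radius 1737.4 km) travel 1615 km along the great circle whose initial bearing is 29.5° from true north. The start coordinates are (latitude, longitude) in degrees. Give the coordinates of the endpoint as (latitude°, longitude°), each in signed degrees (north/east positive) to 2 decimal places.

53.91°, -133.74°

Angular distance δ = d/R = 1615/1737.4 = 0.92955 rad; initial bearing θ = 0.5149 rad.
sin φ₂ = sin φ₁ cos δ + cos φ₁ sin δ cos θ = (0.9338)(0.5982) + (0.3577)(0.8014)(0.8704) = 0.8081, so φ₂ = 53.91°.
Δλ = atan2(sin θ sin δ cos φ₁, cos δ − sin φ₁ sin φ₂) = atan2(0.1412, -0.1564) = 137.940°.
λ₂ = 88.320° + 137.940° = 226.26° → -133.74° after wrapping to (−180°, 180°].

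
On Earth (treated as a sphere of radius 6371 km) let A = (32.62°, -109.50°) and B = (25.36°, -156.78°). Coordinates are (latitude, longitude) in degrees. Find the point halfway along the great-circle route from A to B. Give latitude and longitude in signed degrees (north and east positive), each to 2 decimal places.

The central angle between A and B is δ = 0.7269 rad.
With f = 0.5, the slerp weights are sin((1−f)δ)/sin δ = 0.5349 and sin(fδ)/sin δ = 0.5349.
Weighted sum of the unit vectors: (0.5349)·(-0.2812,-0.7940,0.5391) + (0.5349)·(-0.8304,-0.3563,0.4283) = (-0.5946, -0.6153, 0.5175).
Converting back: φ = atan2(z, √(x²+y²)) = 31.16°, λ = atan2(y, x) = -134.02°.

31.16°, -134.02°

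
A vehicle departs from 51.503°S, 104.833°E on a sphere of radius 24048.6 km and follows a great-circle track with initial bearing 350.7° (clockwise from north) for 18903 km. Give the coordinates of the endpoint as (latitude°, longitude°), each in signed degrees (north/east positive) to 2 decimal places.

-6.80°, 98.22°

Angular distance δ = d/R = 18903/24048.6 = 0.78603 rad; initial bearing θ = 6.1209 rad.
sin φ₂ = sin φ₁ cos δ + cos φ₁ sin δ cos θ = (-0.7826)(0.7067) + (0.6225)(0.7076)(0.9869) = -0.1184, so φ₂ = -6.80°.
Δλ = atan2(sin θ sin δ cos φ₁, cos δ − sin φ₁ sin φ₂) = atan2(-0.0712, 0.6140) = -6.613°.
λ₂ = 104.833° − 6.613° = 98.22°.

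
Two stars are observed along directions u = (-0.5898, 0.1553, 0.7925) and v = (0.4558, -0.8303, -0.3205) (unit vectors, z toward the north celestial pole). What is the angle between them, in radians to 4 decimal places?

u·v = -0.6518; |u| = 1.0000, |v| = 0.9999.
cos θ = (u·v)/(|u||v|) = -0.6518, so θ = 2.2808 rad.

2.2808 rad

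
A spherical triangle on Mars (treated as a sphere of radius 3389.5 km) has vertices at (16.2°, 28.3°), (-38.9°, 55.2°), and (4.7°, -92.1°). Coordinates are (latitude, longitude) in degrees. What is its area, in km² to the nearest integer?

24786514 km²

Side lengths (central angles): a = 2.3520, b = 2.0504, c = 1.0572 rad; semiperimeter s = 2.7298.
By l'Huilier's theorem, tan(E/4) = √[tan(s/2) tan((s−a)/2) tan((s−b)/2) tan((s−c)/2)], giving spherical excess E = 2.1575 rad.
Area = E·R² = 2.1575 × (3389.5)² ≈ 24786514 km².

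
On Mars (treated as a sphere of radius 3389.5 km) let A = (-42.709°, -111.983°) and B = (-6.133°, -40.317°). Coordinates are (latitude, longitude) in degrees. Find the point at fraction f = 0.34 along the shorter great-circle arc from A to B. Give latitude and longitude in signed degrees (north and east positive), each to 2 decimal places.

The central angle between A and B is δ = 1.2637 rad.
With f = 0.34, the slerp weights are sin((1−f)δ)/sin δ = 0.7770 and sin(fδ)/sin δ = 0.4370.
Weighted sum of the unit vectors: (0.7770)·(-0.2751,-0.6814,-0.6783) + (0.4370)·(0.7581,-0.6433,-0.1068) = (0.1176, -0.8106, -0.5737).
Converting back: φ = atan2(z, √(x²+y²)) = -35.01°, λ = atan2(y, x) = -81.75°.

-35.01°, -81.75°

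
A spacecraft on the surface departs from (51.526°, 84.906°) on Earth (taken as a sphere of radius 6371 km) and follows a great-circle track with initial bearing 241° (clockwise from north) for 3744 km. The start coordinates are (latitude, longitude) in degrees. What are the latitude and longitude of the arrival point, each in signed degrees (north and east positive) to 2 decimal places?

Angular distance δ = d/R = 3744/6371 = 0.58766 rad; initial bearing θ = 4.2062 rad.
sin φ₂ = sin φ₁ cos δ + cos φ₁ sin δ cos θ = (0.7829)(0.8322) + (0.6222)(0.5544)(-0.4848) = 0.4843, so φ₂ = 28.97°.
Δλ = atan2(sin θ sin δ cos φ₁, cos δ − sin φ₁ sin φ₂) = atan2(-0.3017, 0.4531) = -33.659°.
λ₂ = 84.906° − 33.659° = 51.25°.

28.97°, 51.25°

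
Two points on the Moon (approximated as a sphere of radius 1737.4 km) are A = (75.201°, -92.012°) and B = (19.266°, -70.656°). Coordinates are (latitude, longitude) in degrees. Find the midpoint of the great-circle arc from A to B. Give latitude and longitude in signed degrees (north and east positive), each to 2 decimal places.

Central angle δ = 0.9961 rad. Interpolating on the sphere with fraction f = 0.5:
P = [sin((1−f)δ)·A + sin(fδ)·B] / sin δ = 0.5691·A + 0.5691·B in Cartesian coordinates,
giving P = (0.1729, -0.6522, 0.7381), i.e. latitude 47.57°, longitude -75.16°.

47.57°, -75.16°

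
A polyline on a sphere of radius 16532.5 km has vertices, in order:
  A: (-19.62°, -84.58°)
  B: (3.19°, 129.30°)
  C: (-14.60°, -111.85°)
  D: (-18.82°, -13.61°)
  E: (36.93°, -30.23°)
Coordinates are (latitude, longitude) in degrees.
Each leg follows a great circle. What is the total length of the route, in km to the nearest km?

119042 km

Leg A→B: central angle 2.4972 rad, distance 41285.3 km.
Leg B→C: central angle 2.0717 rad, distance 34250.8 km.
Leg C→D: central angle 1.6208 rad, distance 26795.5 km.
Leg D→E: central angle 1.0108 rad, distance 16710.8 km.
Total: 41285.3 + 34250.8 + 26795.5 + 16710.8 ≈ 119042 km.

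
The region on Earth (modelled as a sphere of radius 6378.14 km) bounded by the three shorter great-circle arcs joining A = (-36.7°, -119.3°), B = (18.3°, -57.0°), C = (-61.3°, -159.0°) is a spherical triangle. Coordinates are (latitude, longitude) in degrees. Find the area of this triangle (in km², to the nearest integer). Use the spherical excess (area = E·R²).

Side lengths (central angles): a = 1.9500, b = 0.6086, c = 1.4038 rad; semiperimeter s = 1.9812.
By l'Huilier's theorem, tan(E/4) = √[tan(s/2) tan((s−a)/2) tan((s−b)/2) tan((s−c)/2)], giving spherical excess E = 0.3038 rad.
Area = E·R² = 0.3038 × (6378.14)² ≈ 12358328 km².

12358328 km²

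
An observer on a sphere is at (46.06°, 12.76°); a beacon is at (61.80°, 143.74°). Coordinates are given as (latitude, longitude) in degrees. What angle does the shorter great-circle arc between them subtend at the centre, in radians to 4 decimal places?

In radians: φ₁ = 0.8039, φ₂ = 1.0786, Δλ = 130.980° = 2.2860 rad.
Haversine: a = sin²(Δφ/2) + cos φ₁ cos φ₂ sin²(Δλ/2) = 0.0187 + (0.6939)(0.4726)(0.8279) = 0.29022.
Central angle c = 2·arcsin(√a) = 1.13784 rad.
So the angular separation is 1.1378 rad.

1.1378 rad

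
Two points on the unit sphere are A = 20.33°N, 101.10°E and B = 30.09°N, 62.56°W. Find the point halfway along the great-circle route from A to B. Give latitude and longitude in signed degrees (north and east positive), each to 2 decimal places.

Central angle δ = 2.2198 rad. Interpolating on the sphere with fraction f = 0.5:
P = [sin((1−f)δ)·A + sin(fδ)·B] / sin δ = 1.1242·A + 1.1242·B in Cartesian coordinates,
giving P = (0.2453, 0.1712, 0.9542), i.e. latitude 72.60°, longitude 34.91°.

72.60°, 34.91°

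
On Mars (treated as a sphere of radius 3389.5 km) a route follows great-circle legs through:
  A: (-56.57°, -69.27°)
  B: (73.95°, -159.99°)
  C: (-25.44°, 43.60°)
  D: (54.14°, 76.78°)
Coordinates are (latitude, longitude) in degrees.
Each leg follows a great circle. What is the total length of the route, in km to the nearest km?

Leg A→B: central angle 2.5047 rad, distance 8489.7 km.
Leg B→C: central angle 2.2674 rad, distance 7685.4 km.
Leg C→D: central angle 1.4760 rad, distance 5003.0 km.
Total: 8489.7 + 7685.4 + 5003.0 ≈ 21178 km.

21178 km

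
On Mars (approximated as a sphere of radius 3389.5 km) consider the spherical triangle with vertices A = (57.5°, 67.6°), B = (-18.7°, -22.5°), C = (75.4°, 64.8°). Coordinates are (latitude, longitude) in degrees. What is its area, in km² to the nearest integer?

Side lengths (central angles): a = 1.8745, b = 0.3129, c = 1.8455 rad; semiperimeter s = 2.0165.
By l'Huilier's theorem, tan(E/4) = √[tan(s/2) tan((s−a)/2) tan((s−b)/2) tan((s−c)/2)], giving spherical excess E = 0.4188 rad.
Area = E·R² = 0.4188 × (3389.5)² ≈ 4810903 km².

4810903 km²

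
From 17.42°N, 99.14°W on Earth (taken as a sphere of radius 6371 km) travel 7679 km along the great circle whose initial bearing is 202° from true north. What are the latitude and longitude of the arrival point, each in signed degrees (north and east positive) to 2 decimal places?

-45.99°, -129.38°

Angular distance δ = d/R = 7679/6371 = 1.20531 rad; initial bearing θ = 3.5256 rad.
sin φ₂ = sin φ₁ cos δ + cos φ₁ sin δ cos θ = (0.2994)(0.3574) + (0.9541)(0.9339)(-0.9272) = -0.7192, so φ₂ = -45.99°.
Δλ = atan2(sin θ sin δ cos φ₁, cos δ − sin φ₁ sin φ₂) = atan2(-0.3338, 0.5727) = -30.236°.
λ₂ = -99.140° − 30.236° = -129.38°.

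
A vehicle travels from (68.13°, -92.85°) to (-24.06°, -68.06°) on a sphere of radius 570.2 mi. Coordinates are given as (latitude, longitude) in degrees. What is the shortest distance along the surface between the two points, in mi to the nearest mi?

935 mi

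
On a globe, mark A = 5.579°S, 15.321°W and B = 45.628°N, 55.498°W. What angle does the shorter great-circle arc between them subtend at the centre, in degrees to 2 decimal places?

Let φ₁ = -0.0974 rad, φ₂ = 0.7964 rad, and Δλ = -0.7012 rad.
cos c = sin φ₁ sin φ₂ + cos φ₁ cos φ₂ cos Δλ = (-0.0972)(0.7148) + (0.9953)(0.6993)(0.7641) = 0.46229,
so c = arccos(0.46229) = 1.09022 rad.
So the angular separation is 62.46°.

62.46°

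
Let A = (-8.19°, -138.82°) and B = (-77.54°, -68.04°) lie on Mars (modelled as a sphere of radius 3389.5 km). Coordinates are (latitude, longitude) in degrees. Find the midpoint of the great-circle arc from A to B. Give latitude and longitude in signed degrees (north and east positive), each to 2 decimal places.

The central angle between A and B is δ = 1.3598 rad.
With f = 0.5, the slerp weights are sin((1−f)δ)/sin δ = 0.6430 and sin(fδ)/sin δ = 0.6430.
Weighted sum of the unit vectors: (0.6430)·(-0.7450,-0.6517,-0.1425) + (0.6430)·(0.0807,-0.2001,-0.9764) = (-0.4271, -0.5477, -0.7194).
Converting back: φ = atan2(z, √(x²+y²)) = -46.01°, λ = atan2(y, x) = -127.95°.

-46.01°, -127.95°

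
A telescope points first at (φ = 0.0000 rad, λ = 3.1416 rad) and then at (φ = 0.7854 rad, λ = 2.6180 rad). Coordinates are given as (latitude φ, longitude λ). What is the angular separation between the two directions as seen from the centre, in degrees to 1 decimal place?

52.2°

Let φ₁ = 0.0000 rad, φ₂ = 0.7854 rad, and Δλ = -0.5236 rad.
Haversine: a = sin²(Δφ/2) + cos φ₁ cos φ₂ sin²(Δλ/2) = 0.1464 + (1.0000)(0.7071)(0.0670) = 0.19381.
Central angle c = 2·arcsin(√a) = 0.91174 rad.
So the angular separation is 52.2°.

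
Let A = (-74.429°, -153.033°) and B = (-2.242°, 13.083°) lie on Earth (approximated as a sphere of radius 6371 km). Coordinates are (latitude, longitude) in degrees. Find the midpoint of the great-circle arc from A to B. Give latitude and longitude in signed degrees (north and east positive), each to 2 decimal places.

The central angle between A and B is δ = 1.7954 rad.
With f = 0.5, the slerp weights are sin((1−f)δ)/sin δ = 0.8020 and sin(fδ)/sin δ = 0.8020.
Weighted sum of the unit vectors: (0.8020)·(-0.2392,-0.1217,-0.9633) + (0.8020)·(0.9733,0.2262,-0.0391) = (0.5887, 0.0838, -0.8040).
Converting back: φ = atan2(z, √(x²+y²)) = -53.51°, λ = atan2(y, x) = 8.10°.

-53.51°, 8.10°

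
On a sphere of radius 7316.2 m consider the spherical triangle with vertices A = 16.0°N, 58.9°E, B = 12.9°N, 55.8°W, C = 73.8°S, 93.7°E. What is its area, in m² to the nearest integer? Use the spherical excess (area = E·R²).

Side lengths (central angles): a = 2.0361, b = 1.6153, c = 1.9071 rad; semiperimeter s = 2.7793.
By l'Huilier's theorem, tan(E/4) = √[tan(s/2) tan((s−a)/2) tan((s−b)/2) tan((s−c)/2)], giving spherical excess E = 2.7175 rad.
Area = E·R² = 2.7175 × (7316.2)² ≈ 145459906 m².

145459906 m²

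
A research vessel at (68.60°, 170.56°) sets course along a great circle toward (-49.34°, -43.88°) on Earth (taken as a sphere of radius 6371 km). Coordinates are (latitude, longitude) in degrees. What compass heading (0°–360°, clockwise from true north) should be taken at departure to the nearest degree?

With φ₁ = 1.1973, φ₂ = -0.8611, Δλ = 2.5405 rad, the forward-azimuth formula gives
θ = atan2( sin Δλ cos φ₂ , cos φ₁ sin φ₂ − sin φ₁ cos φ₂ cos Δλ ) = atan2(0.3685, 0.2235) = 58.76°.
So the initial bearing is 59°.

59°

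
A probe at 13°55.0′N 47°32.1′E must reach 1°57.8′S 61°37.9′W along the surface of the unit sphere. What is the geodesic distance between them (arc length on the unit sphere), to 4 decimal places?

1.9036

In radians: φ₁ = 0.2429, φ₂ = -0.0343, Δλ = -109.167° = -1.9053 rad.
cos c = sin φ₁ sin φ₂ + cos φ₁ cos φ₂ cos Δλ = (0.2405)(-0.0343) + (0.9706)(0.9994)(-0.3283) = -0.32673,
so c = arccos(-0.32673) = 1.90364 rad.
On the unit sphere the arc length equals the central angle: 1.9036.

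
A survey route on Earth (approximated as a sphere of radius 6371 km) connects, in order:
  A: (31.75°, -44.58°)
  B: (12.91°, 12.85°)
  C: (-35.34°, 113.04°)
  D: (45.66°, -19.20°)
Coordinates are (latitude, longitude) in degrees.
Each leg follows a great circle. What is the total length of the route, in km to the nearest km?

Leg A→B: central angle 0.9719 rad, distance 6191.7 km.
Leg B→C: central angle 1.8441 rad, distance 11748.7 km.
Leg C→D: central angle 2.4930 rad, distance 15883.1 km.
Total: 6191.7 + 11748.7 + 15883.1 ≈ 33823 km.

33823 km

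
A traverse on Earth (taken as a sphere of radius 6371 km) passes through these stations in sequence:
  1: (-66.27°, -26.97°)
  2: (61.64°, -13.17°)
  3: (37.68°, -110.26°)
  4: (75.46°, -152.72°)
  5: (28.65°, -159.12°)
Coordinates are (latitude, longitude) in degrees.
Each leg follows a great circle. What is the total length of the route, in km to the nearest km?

Leg 1→2: central angle 2.2395 rad, distance 14267.6 km.
Leg 2→3: central angle 1.0570 rad, distance 6734.1 km.
Leg 3→4: central angle 0.7403 rad, distance 4716.5 km.
Leg 4→5: central angle 0.8189 rad, distance 5217.0 km.
Total: 14267.6 + 6734.1 + 4716.5 + 5217.0 ≈ 30935 km.

30935 km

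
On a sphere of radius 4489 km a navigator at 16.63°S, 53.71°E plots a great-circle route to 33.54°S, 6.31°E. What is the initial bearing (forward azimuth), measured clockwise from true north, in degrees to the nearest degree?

239°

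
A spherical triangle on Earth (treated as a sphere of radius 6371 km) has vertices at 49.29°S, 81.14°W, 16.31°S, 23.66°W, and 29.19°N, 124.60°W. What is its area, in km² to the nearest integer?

43538541 km²

Side lengths (central angles): a = 1.8713, b = 1.5272, c = 0.9891 rad; semiperimeter s = 2.1938.
By l'Huilier's theorem, tan(E/4) = √[tan(s/2) tan((s−a)/2) tan((s−b)/2) tan((s−c)/2)], giving spherical excess E = 1.0727 rad.
Area = E·R² = 1.0727 × (6371)² ≈ 43538541 km².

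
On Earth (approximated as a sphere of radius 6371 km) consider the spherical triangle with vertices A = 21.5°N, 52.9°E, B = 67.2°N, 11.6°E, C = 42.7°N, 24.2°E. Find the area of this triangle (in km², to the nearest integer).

Side lengths (central angles): a = 0.4439, b = 0.5580, c = 0.9163 rad; semiperimeter s = 0.9591.
By l'Huilier's theorem, tan(E/4) = √[tan(s/2) tan((s−a)/2) tan((s−b)/2) tan((s−c)/2)], giving spherical excess E = 0.0976 rad.
Area = E·R² = 0.0976 × (6371)² ≈ 3961398 km².

3961398 km²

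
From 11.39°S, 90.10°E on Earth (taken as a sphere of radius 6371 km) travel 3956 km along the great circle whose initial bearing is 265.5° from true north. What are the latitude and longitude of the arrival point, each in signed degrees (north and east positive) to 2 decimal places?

Angular distance δ = d/R = 3956/6371 = 0.62094 rad; initial bearing θ = 4.6338 rad.
sin φ₂ = sin φ₁ cos δ + cos φ₁ sin δ cos θ = (-0.1975)(0.8133) + (0.9803)(0.5818)(-0.0785) = -0.2054, so φ₂ = -11.85°.
Δλ = atan2(sin θ sin δ cos φ₁, cos δ − sin φ₁ sin φ₂) = atan2(-0.5686, 0.7728) = -36.344°.
λ₂ = 90.100° − 36.344° = 53.76°.

-11.85°, 53.76°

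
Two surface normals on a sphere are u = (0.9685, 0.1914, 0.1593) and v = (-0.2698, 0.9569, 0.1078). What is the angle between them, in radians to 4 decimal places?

1.6318 rad

u·v = -0.0610; |u| = 1.0000, |v| = 1.0000.
cos θ = (u·v)/(|u||v|) = -0.0610, so θ = 1.6318 rad.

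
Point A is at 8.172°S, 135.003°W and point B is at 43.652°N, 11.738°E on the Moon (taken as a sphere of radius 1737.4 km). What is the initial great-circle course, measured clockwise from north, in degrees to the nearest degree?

Δλ = 146.741° = 2.5611 rad.
y = sin Δλ · cos φ₂ = (0.5484)(0.7235) = 0.3968
x = cos φ₁ sin φ₂ − sin φ₁ cos φ₂ cos Δλ = (0.9898)(0.6903) − (-0.1421)(0.7235)(-0.8362) = 0.5973
θ = atan2(y, x) = 33.60°, so the bearing is 34°.

34°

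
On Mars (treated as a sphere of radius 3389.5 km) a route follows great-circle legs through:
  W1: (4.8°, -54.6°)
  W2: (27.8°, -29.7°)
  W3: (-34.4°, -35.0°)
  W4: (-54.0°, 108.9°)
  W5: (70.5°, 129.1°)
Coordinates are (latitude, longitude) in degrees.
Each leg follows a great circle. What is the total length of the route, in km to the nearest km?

18163 km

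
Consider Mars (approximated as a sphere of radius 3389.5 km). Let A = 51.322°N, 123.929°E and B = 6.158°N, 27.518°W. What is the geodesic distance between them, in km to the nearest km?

6952 km

With latitudes φ₁ = 51.322°, φ₂ = 6.158° and longitude difference Δλ = -151.447°:
Haversine: a = sin²(Δφ/2) + cos φ₁ cos φ₂ sin²(Δλ/2) = 0.1475 + (0.6249)(0.9942)(0.9392) = 0.73101.
Central angle c = 2·arcsin(√a) = 2.05107 rad.
Distance = R·c = 3389.5 × 2.0511 ≈ 6952 km.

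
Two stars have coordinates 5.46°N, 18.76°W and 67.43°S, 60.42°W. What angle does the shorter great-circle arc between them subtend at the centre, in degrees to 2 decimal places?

With latitudes φ₁ = 5.460°, φ₂ = -67.430° and longitude difference Δλ = -41.660°:
cos c = sin φ₁ sin φ₂ + cos φ₁ cos φ₂ cos Δλ = (0.0952)(-0.9234) + (0.9955)(0.3838)(0.7471) = 0.19758,
so c = arccos(0.19758) = 1.37191 rad.
So the angular separation is 78.60°.

78.60°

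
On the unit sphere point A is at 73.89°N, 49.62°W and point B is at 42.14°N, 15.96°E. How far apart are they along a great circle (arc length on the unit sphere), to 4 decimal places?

0.7530

With latitudes φ₁ = 73.890°, φ₂ = 42.140° and longitude difference Δλ = 65.580°:
Haversine: a = sin²(Δφ/2) + cos φ₁ cos φ₂ sin²(Δλ/2) = 0.0748 + (0.2775)(0.7415)(0.2933) = 0.13517.
Central angle c = 2·arcsin(√a) = 0.75297 rad.
On the unit sphere the arc length equals the central angle: 0.7530.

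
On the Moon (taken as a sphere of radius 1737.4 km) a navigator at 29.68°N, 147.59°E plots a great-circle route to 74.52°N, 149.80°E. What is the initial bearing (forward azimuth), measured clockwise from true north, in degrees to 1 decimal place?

Δλ = 2.210° = 0.0386 rad.
y = sin Δλ · cos φ₂ = (0.0386)(0.2669) = 0.0103
x = cos φ₁ sin φ₂ − sin φ₁ cos φ₂ cos Δλ = (0.8688)(0.9637) − (0.4952)(0.2669)(0.9993) = 0.7052
θ = atan2(y, x) = 0.84°, so the bearing is 0.8°.

0.8°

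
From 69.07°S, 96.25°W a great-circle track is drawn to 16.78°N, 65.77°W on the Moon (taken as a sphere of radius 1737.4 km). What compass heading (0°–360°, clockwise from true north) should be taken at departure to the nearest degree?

29°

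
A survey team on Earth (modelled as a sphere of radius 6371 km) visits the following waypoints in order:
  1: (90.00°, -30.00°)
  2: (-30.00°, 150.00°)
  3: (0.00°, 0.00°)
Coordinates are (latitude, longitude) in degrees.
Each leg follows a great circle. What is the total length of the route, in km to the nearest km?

28754 km

Leg 1→2: central angle 2.0944 rad, distance 13343.4 km.
Leg 2→3: central angle 2.4189 rad, distance 15410.5 km.
Total: 13343.4 + 15410.5 ≈ 28754 km.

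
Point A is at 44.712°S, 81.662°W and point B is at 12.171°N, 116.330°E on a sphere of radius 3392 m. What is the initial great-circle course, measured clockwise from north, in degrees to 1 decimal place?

With φ₁ = -0.7804, φ₂ = 0.2124, Δλ = -2.8276 rad, the forward-azimuth formula gives
θ = atan2( sin Δλ cos φ₂ , cos φ₁ sin φ₂ − sin φ₁ cos φ₂ cos Δλ ) = atan2(-0.3019, -0.5043) = -149.09°.
Adding 360° brings this into [0°, 360°): 210.9°.

210.9°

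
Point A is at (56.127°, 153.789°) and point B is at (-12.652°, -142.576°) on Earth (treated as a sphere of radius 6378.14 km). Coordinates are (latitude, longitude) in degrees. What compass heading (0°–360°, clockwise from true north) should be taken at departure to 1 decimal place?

Δλ = 63.635° = 1.1106 rad.
y = sin Δλ · cos φ₂ = (0.8960)(0.9757) = 0.8742
x = cos φ₁ sin φ₂ − sin φ₁ cos φ₂ cos Δλ = (0.5574)(-0.2190) − (0.8303)(0.9757)(0.4441) = -0.4818
θ = atan2(y, x) = 118.86°, so the bearing is 118.9°.

118.9°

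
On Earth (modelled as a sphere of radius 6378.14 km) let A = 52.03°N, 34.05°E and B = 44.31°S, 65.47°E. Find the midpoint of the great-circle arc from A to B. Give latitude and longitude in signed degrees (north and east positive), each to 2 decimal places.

4.01°, 50.97°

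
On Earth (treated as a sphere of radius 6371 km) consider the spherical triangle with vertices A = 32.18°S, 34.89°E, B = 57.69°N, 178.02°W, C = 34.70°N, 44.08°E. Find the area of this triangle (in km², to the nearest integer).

Side lengths (central angles): a = 1.4151, b = 1.1770, c = 2.5497 rad; semiperimeter s = 2.5709.
By l'Huilier's theorem, tan(E/4) = √[tan(s/2) tan((s−a)/2) tan((s−b)/2) tan((s−c)/2)], giving spherical excess E = 0.5575 rad.
Area = E·R² = 0.5575 × (6371)² ≈ 22630219 km².

22630219 km²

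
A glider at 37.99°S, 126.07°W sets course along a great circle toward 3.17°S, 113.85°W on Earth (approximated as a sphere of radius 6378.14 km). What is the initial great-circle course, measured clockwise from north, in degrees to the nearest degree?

Δλ = 12.220° = 0.2133 rad.
y = sin Δλ · cos φ₂ = (0.2117)(0.9985) = 0.2113
x = cos φ₁ sin φ₂ − sin φ₁ cos φ₂ cos Δλ = (0.7881)(-0.0553) − (-0.6155)(0.9985)(0.9773) = 0.5571
θ = atan2(y, x) = 20.78°, so the bearing is 21°.

21°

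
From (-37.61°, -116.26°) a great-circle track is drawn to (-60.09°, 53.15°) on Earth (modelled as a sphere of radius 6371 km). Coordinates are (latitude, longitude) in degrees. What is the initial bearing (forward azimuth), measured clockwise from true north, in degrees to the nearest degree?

Δλ = 169.410° = 2.9568 rad.
y = sin Δλ · cos φ₂ = (0.1838)(0.4986) = 0.0916
x = cos φ₁ sin φ₂ − sin φ₁ cos φ₂ cos Δλ = (0.7922)(-0.8668) − (-0.6103)(0.4986)(-0.9830) = -0.9858
θ = atan2(y, x) = 174.69°, so the bearing is 175°.

175°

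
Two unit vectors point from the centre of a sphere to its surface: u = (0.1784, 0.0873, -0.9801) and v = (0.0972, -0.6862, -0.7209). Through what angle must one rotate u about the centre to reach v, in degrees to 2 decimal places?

u·v = 0.6640; |u| = 1.0000, |v| = 1.0000.
cos θ = (u·v)/(|u||v|) = 0.6640, so θ = 48.40°.

48.40°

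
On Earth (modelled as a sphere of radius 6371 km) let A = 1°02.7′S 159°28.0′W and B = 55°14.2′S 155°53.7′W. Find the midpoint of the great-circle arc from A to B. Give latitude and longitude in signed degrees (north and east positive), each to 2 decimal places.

-28.15°, -158.17°

The central angle between A and B is δ = 0.9472 rad.
With f = 0.5, the slerp weights are sin((1−f)δ)/sin δ = 0.5618 and sin(fδ)/sin δ = 0.5618.
Weighted sum of the unit vectors: (0.5618)·(-0.9363,-0.3507,-0.0182) + (0.5618)·(-0.5205,-0.2329,-0.8215) = (-0.8185, -0.3279, -0.4718).
Converting back: φ = atan2(z, √(x²+y²)) = -28.15°, λ = atan2(y, x) = -158.17°.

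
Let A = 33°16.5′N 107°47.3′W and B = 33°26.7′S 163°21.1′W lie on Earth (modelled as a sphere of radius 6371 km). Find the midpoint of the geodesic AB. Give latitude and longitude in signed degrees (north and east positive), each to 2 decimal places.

Central angle δ = 1.4786 rad. Interpolating on the sphere with fraction f = 0.5:
P = [sin((1−f)δ)·A + sin(fδ)·B] / sin δ = 0.6766·A + 0.6766·B in Cartesian coordinates,
giving P = (-0.7137, -0.7004, -0.0017), i.e. latitude -0.10°, longitude -135.54°.

-0.10°, -135.54°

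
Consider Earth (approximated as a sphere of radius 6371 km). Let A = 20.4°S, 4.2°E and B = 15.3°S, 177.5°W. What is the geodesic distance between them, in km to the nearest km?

In radians: φ₁ = -0.3560, φ₂ = -0.2670, Δλ = 178.300° = 3.1119 rad.
cos c = sin φ₁ sin φ₂ + cos φ₁ cos φ₂ cos Δλ = (-0.3486)(-0.2639) + (0.9373)(0.9646)(-0.9996) = -0.81169,
so c = arccos(-0.81169) = 2.51783 rad.
Distance = R·c = 6371 × 2.5178 ≈ 16041 km.

16041 km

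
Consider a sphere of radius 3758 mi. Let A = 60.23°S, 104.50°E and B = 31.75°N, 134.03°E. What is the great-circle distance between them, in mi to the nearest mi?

6239 mi

In radians: φ₁ = -1.0512, φ₂ = 0.5541, Δλ = 29.530° = 0.5154 rad.
Haversine: a = sin²(Δφ/2) + cos φ₁ cos φ₂ sin²(Δλ/2) = 0.5173 + (0.4965)(0.8504)(0.0650) = 0.54470.
Central angle c = 2·arcsin(√a) = 1.66031 rad.
Distance = R·c = 3758 × 1.6603 ≈ 6239 mi.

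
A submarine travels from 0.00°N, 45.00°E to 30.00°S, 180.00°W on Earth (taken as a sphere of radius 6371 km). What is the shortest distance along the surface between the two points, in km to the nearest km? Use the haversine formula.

14206 km

In radians: φ₁ = 0.0000, φ₂ = -0.5236, Δλ = 135.000° = 2.3562 rad.
Haversine: a = sin²(Δφ/2) + cos φ₁ cos φ₂ sin²(Δλ/2) = 0.0670 + (1.0000)(0.8660)(0.8536) = 0.80619.
Central angle c = 2·arcsin(√a) = 2.22985 rad.
Distance = R·c = 6371 × 2.2299 ≈ 14206 km.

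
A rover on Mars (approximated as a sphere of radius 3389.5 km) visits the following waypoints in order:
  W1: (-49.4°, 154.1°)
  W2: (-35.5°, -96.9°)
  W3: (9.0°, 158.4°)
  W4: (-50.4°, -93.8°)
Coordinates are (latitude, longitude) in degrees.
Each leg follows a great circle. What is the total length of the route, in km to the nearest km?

Leg W1→W2: central angle 1.2990 rad, distance 4403.1 km.
Leg W2→W3: central angle 1.8701 rad, distance 6338.8 km.
Leg W3→W4: central angle 1.8891 rad, distance 6403.2 km.
Total: 4403.1 + 6338.8 + 6403.2 ≈ 17145 km.

17145 km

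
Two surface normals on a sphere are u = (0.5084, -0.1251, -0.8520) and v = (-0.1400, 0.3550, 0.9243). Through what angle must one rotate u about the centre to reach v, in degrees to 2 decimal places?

u·v = -0.9031; |u| = 1.0000, |v| = 1.0000.
cos θ = (u·v)/(|u||v|) = -0.9031, so θ = 154.57°.

154.57°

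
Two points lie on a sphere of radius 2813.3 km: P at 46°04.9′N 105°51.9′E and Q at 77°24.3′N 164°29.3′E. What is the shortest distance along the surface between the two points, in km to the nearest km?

1894 km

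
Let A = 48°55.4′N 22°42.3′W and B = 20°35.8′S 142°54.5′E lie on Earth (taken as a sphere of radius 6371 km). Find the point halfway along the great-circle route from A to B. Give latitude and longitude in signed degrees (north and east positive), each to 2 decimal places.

49.68°, 114.32°

Central angle δ = 2.6080 rad. Interpolating on the sphere with fraction f = 0.5:
P = [sin((1−f)δ)·A + sin(fδ)·B] / sin δ = 1.8964·A + 1.8964·B in Cartesian coordinates,
giving P = (-0.2665, 0.5896, 0.7624), i.e. latitude 49.68°, longitude 114.32°.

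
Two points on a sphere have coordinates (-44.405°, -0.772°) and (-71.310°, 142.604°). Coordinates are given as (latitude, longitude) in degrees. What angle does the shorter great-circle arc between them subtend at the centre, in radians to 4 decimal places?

With latitudes φ₁ = -44.405°, φ₂ = -71.310° and longitude difference Δλ = 143.376°:
cos c = sin φ₁ sin φ₂ + cos φ₁ cos φ₂ cos Δλ = (-0.6997)(-0.9473) + (0.7144)(0.3204)(-0.8026) = 0.47909,
so c = arccos(0.47909) = 1.07117 rad.
So the angular separation is 1.0712 rad.

1.0712 rad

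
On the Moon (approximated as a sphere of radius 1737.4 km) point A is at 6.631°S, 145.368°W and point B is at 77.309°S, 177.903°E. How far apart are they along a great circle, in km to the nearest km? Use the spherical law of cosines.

2222 km

Let φ₁ = -0.1157 rad, φ₂ = -1.3493 rad, and Δλ = -0.6410 rad.
cos c = sin φ₁ sin φ₂ + cos φ₁ cos φ₂ cos Δλ = (-0.1155)(-0.9756) + (0.9933)(0.2197)(0.8015) = 0.28755,
so c = arccos(0.28755) = 1.27912 rad.
Distance = R·c = 1737.4 × 1.2791 ≈ 2222 km.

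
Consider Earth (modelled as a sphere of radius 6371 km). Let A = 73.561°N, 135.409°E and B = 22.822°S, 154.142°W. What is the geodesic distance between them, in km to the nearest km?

11847 km

In radians: φ₁ = 1.2839, φ₂ = -0.3983, Δλ = 70.449° = 1.2296 rad.
Haversine: a = sin²(Δφ/2) + cos φ₁ cos φ₂ sin²(Δλ/2) = 0.5556 + (0.2830)(0.9217)(0.3327) = 0.64236.
Central angle c = 2·arcsin(√a) = 1.85952 rad.
Distance = R·c = 6371 × 1.8595 ≈ 11847 km.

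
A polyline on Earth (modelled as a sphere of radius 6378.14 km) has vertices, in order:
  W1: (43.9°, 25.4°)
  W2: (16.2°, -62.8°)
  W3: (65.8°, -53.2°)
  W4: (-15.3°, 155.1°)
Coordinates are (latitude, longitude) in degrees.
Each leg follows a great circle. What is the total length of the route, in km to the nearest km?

Leg W1→W2: central angle 1.3539 rad, distance 8635.4 km.
Leg W2→W3: central angle 0.8729 rad, distance 5567.5 km.
Leg W3→W4: central angle 2.2004 rad, distance 14034.4 km.
Total: 8635.4 + 5567.5 + 14034.4 ≈ 28237 km.

28237 km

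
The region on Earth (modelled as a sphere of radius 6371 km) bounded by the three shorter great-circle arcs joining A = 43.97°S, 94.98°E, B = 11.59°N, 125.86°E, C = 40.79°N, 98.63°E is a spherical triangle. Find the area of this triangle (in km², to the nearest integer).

Side lengths (central angles): a = 0.6588, b = 1.4805, c = 1.0865 rad; semiperimeter s = 1.6129.
By l'Huilier's theorem, tan(E/4) = √[tan(s/2) tan((s−a)/2) tan((s−b)/2) tan((s−c)/2)], giving spherical excess E = 0.3913 rad.
Area = E·R² = 0.3913 × (6371)² ≈ 15882206 km².

15882206 km²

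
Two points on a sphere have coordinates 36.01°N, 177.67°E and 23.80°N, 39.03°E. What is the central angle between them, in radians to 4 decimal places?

In radians: φ₁ = 0.6285, φ₂ = 0.4154, Δλ = -138.640° = -2.4197 rad.
Haversine: a = sin²(Δφ/2) + cos φ₁ cos φ₂ sin²(Δλ/2) = 0.0113 + (0.8089)(0.9150)(0.8753) = 0.65913.
Central angle c = 2·arcsin(√a) = 1.89469 rad.
So the angular separation is 1.8947 rad.

1.8947 rad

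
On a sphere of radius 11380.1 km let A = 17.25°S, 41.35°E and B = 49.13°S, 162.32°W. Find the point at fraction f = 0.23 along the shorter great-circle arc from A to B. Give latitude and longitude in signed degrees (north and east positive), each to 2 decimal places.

Central angle δ = 1.9263 rad. Interpolating on the sphere with fraction f = 0.23:
P = [sin((1−f)δ)·A + sin(fδ)·B] / sin δ = 1.0626·A + 0.4573·B in Cartesian coordinates,
giving P = (0.4767, 0.5796, -0.6609), i.e. latitude -41.37°, longitude 50.56°.

-41.37°, 50.56°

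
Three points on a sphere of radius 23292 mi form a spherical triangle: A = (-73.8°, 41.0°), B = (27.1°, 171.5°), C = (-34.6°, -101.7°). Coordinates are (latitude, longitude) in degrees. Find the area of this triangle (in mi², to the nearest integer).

Side lengths (central angles): a = 1.7903, b = 1.1997, c = 2.2127 rad; semiperimeter s = 2.6014.
By l'Huilier's theorem, tan(E/4) = √[tan(s/2) tan((s−a)/2) tan((s−b)/2) tan((s−c)/2)], giving spherical excess E = 1.8783 rad.
Area = E·R² = 1.8783 × (23292)² ≈ 1019029385 mi².

1019029385 mi²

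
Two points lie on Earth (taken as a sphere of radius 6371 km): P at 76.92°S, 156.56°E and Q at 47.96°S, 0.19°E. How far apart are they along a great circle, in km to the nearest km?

6030 km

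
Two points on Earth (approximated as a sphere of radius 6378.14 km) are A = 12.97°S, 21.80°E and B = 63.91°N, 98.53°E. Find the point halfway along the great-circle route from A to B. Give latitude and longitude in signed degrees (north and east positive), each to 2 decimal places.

30.20°, 43.50°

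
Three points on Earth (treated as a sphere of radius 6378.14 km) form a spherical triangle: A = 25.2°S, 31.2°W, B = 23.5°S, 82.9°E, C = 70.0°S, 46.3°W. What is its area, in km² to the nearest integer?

29213610 km²

Side lengths (central angles): a = 1.3934, b = 0.7970, c = 1.7407 rad; semiperimeter s = 1.9655.
By l'Huilier's theorem, tan(E/4) = √[tan(s/2) tan((s−a)/2) tan((s−b)/2) tan((s−c)/2)], giving spherical excess E = 0.7181 rad.
Area = E·R² = 0.7181 × (6378.14)² ≈ 29213610 km².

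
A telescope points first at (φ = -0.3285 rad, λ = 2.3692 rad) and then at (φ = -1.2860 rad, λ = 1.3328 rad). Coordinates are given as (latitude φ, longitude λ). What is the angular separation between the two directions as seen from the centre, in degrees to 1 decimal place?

With latitudes φ₁ = -18.822°, φ₂ = -73.682° and longitude difference Δλ = -59.381°:
Haversine: a = sin²(Δφ/2) + cos φ₁ cos φ₂ sin²(Δλ/2) = 0.2122 + (0.9465)(0.2810)(0.2453) = 0.27746.
Central angle c = 2·arcsin(√a) = 1.10954 rad.
So the angular separation is 63.6°.

63.6°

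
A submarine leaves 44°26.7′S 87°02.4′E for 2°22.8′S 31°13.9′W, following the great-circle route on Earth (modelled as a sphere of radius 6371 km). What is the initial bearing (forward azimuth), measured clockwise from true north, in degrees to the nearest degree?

248°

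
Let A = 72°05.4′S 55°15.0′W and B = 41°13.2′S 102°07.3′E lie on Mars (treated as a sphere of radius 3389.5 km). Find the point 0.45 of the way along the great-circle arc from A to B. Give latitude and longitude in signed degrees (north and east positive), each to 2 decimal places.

Central angle δ = 1.1445 rad. Interpolating on the sphere with fraction f = 0.45:
P = [sin((1−f)δ)·A + sin(fδ)·B] / sin δ = 0.6466·A + 0.5410·B in Cartesian coordinates,
giving P = (0.0279, 0.2345, -0.9717), i.e. latitude -76.34°, longitude 83.22°.

-76.34°, 83.22°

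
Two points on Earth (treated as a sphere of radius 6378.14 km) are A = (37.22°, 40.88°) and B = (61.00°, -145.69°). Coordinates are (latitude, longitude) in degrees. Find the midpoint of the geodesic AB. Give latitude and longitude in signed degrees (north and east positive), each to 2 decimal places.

77.81°, 50.88°

The central angle between A and B is δ = 1.4248 rad.
With f = 0.5, the slerp weights are sin((1−f)δ)/sin δ = 0.6607 and sin(fδ)/sin δ = 0.6607.
Weighted sum of the unit vectors: (0.6607)·(0.6021,0.5212,0.6049) + (0.6607)·(-0.4005,-0.2733,0.8746) = (0.1332, 0.1638, 0.9775).
Converting back: φ = atan2(z, √(x²+y²)) = 77.81°, λ = atan2(y, x) = 50.88°.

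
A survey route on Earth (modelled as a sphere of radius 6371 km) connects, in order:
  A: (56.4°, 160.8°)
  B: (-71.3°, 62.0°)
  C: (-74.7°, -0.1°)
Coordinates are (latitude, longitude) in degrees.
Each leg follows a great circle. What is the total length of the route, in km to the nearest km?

Leg A→B: central angle 2.5254 rad, distance 16089.4 km.
Leg B→C: central angle 0.3071 rad, distance 1956.3 km.
Total: 16089.4 + 1956.3 ≈ 18046 km.

18046 km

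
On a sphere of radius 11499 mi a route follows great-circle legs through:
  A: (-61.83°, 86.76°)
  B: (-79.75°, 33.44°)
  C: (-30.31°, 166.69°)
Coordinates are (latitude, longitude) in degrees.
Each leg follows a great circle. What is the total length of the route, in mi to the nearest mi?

18138 mi

Leg A→B: central angle 0.4086 rad, distance 4699.0 mi.
Leg B→C: central angle 1.1687 rad, distance 13438.7 mi.
Total: 4699.0 + 13438.7 ≈ 18138 mi.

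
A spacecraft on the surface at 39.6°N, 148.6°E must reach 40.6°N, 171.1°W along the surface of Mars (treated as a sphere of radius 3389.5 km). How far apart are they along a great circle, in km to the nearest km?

1809 km

With latitudes φ₁ = 39.600°, φ₂ = 40.600° and longitude difference Δλ = 40.300°:
Haversine: a = sin²(Δφ/2) + cos φ₁ cos φ₂ sin²(Δλ/2) = 0.0001 + (0.7705)(0.7593)(0.1187) = 0.06950.
Central angle c = 2·arcsin(√a) = 0.53356 rad.
Distance = R·c = 3389.5 × 0.5336 ≈ 1809 km.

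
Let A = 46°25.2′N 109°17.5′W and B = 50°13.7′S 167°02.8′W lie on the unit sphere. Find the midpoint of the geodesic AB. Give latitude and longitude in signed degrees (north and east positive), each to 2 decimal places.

-2.17°, -136.99°

Central angle δ = 1.8981 rad. Interpolating on the sphere with fraction f = 0.5:
P = [sin((1−f)δ)·A + sin(fδ)·B] / sin δ = 0.8584·A + 0.8584·B in Cartesian coordinates,
giving P = (-0.7307, -0.6816, -0.0379), i.e. latitude -2.17°, longitude -136.99°.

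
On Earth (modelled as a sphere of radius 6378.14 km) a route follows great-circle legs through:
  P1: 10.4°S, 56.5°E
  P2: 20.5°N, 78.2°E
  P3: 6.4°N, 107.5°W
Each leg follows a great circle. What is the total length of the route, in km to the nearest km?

21159 km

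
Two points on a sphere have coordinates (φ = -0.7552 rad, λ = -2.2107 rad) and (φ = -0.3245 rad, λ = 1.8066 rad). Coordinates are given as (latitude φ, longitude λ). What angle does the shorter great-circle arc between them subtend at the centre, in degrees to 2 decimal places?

102.91°

Let φ₁ = -0.7552 rad, φ₂ = -0.3245 rad, and Δλ = -2.2659 rad.
cos c = sin φ₁ sin φ₂ + cos φ₁ cos φ₂ cos Δλ = (-0.6854)(-0.3188) + (0.7281)(0.9478)(-0.6405) = -0.22346,
so c = arccos(-0.22346) = 1.79616 rad.
So the angular separation is 102.91°.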